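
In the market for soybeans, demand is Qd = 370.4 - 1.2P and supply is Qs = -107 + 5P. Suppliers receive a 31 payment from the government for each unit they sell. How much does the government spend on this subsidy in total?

Government cost = 9548

Pre-subsidy: 370.4 - 1.2P = -107 + 5P gives P* = 77, Q* = 278.
With the subsidy, sellers receive Ps = Pb + 31 for each unit, where Pb is the price buyers pay.
Supply in terms of Pb becomes Qs = -107 + 5(Pb + 31) = 48 + 5Pb. Setting this equal to demand: 370.4 - 1.2Pb = 48 + 5Pb, so Pb = 52.
Sellers receive Ps = 52 + 31 = 83; Q' = 370.4 − 1.2·52 = 308.
Government outlay = subsidy × quantity = 31 × 308 = 9548.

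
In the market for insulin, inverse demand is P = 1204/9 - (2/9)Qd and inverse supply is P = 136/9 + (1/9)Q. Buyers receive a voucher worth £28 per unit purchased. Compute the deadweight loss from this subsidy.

Pre-subsidy: 1204/9 - (2/9)Q = 136/9 + (1/9)Q gives Q* = 356 and P* = 164/3.
With the rebate, buyers effectively pay Pb = Ps − 28, where Ps is the price sellers receive.
On the curves, Pb = 1204/9 - (2/9)Q and Ps = 136/9 + (1/9)Q; the wedge Ps − Pb = 28 gives 136/9 + (1/9)Q − (1204/9 - (2/9)Q) = 28, so Q' = 440.
Then Pb = 1204/9 − (2/9)·440 = 36 and Ps = 136/9 + (1/9)·440 = 64.
The subsidy expands output by 440 − 356 = 84 past the efficient level; on those units the gap between marginal cost and willingness to pay runs from 0 up to 28.
DWL = ½ × 28 × 84 = 1176.

Deadweight loss = £1176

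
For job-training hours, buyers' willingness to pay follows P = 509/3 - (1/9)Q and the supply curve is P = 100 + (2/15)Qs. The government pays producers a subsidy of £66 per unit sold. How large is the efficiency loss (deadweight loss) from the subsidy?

Deadweight loss = £8910

Pre-subsidy: 509/3 - (1/9)Q = 100 + (2/15)Q gives Q* = 285 and P* = 138.
With the subsidy, sellers receive Ps = Pb + 66 for each unit, where Pb is the price buyers pay.
On the curves, Pb = 509/3 - (1/9)Q and Ps = 100 + (2/15)Q; the wedge Ps − Pb = 66 gives 100 + (2/15)Q − (509/3 - (1/9)Q) = 66, so Q' = 555.
Then Pb = 509/3 − (1/9)·555 = 108 and Ps = 100 + (2/15)·555 = 174.
The subsidy expands output by 555 − 285 = 270 past the efficient level; on those units the gap between marginal cost and willingness to pay runs from 0 up to 66.
DWL = ½ × 66 × 270 = 8910.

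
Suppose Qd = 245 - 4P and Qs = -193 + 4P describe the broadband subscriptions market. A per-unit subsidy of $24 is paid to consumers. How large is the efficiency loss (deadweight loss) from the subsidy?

Pre-subsidy: 245 - 4P = -193 + 4P gives P* = 54.75, Q* = 26.
With the rebate, buyers effectively pay Pb = Ps − 24, where Ps is the price sellers receive.
Demand in terms of Ps becomes Qd = 245 − 4(Ps − 24) = 341 - 4Ps. Setting this equal to supply: 341 - 4Ps = -193 + 4Ps, so Ps = 66.75.
Buyers pay Pb = 66.75 − 24 = 42.75; Q' = -193 + 4·66.75 = 74.
The subsidy expands output by 74 − 26 = 48 past the efficient level; on those units the gap between marginal cost and willingness to pay runs from 0 up to 24.
DWL = ½ × 24 × 48 = 576.

Deadweight loss = $576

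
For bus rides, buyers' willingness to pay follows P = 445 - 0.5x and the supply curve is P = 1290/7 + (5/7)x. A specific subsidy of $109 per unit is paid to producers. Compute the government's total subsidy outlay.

Government cost = 564184/17

Pre-subsidy: 445 - 0.5x = 1290/7 + (5/7)x gives x* = 3650/17 and P* = 5740/17.
With the subsidy, sellers receive Ps = Pb + 109 for each unit, where Pb is the price buyers pay.
On the curves, Pb = 445 - 0.5x and Ps = 1290/7 + (5/7)x; the wedge Ps − Pb = 109 gives 1290/7 + (5/7)x − (445 - 0.5x) = 109, so x' = 5176/17.
Then Pb = 445 − 0.5·(5176/17) = 4977/17 and Ps = 1290/7 + (5/7)·(5176/17) = 6830/17.
Government outlay = subsidy × quantity = 109 × 5176/17 = 564184/17.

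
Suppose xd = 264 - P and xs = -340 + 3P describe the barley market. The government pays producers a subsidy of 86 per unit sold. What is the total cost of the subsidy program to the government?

Pre-subsidy: 264 - P = -340 + 3P gives P* = 151, x* = 113.
With the subsidy, sellers receive Ps = Pb + 86 for each unit, where Pb is the price buyers pay.
Supply in terms of Pb becomes xs = -340 + 3(Pb + 86) = -82 + 3Pb. Setting this equal to demand: 264 - Pb = -82 + 3Pb, so Pb = 86.5.
Sellers receive Ps = 86.5 + 86 = 172.5; x' = 264 − 1·86.5 = 177.5.
Government outlay = subsidy × quantity = 86 × 177.5 = 15265.

Government cost = 15265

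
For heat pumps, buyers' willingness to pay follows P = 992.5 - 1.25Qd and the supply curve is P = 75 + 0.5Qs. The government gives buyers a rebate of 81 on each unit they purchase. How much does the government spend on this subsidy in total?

Pre-subsidy: 992.5 - 1.25Q = 75 + 0.5Q gives Q* = 3670/7 and P* = 2360/7.
With the rebate, buyers effectively pay Pb = Ps − 81, where Ps is the price sellers receive.
On the curves, Pb = 992.5 - 1.25Q and Ps = 75 + 0.5Q; the wedge Ps − Pb = 81 gives 75 + 0.5Q − (992.5 - 1.25Q) = 81, so Q' = 3994/7.
Then Pb = 992.5 − 1.25·(3994/7) = 1955/7 and Ps = 75 + 0.5·(3994/7) = 2522/7.
Government outlay = subsidy × quantity = 81 × 3994/7 = 323514/7.

Government cost = 323514/7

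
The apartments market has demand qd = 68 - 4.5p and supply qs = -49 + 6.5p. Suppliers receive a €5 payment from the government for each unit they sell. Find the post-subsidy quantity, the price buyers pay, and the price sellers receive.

q' = 1471/44; buyers pay 169/22; sellers receive 279/22

Pre-subsidy: 68 - 4.5p = -49 + 6.5p gives p* = 117/11, q* = 443/22.
With the subsidy, sellers receive ps = pb + 5 for each unit, where pb is the price buyers pay.
Supply in terms of pb becomes qs = -49 + 6.5(pb + 5) = -16.5 + 6.5pb. Setting this equal to demand: 68 - 4.5pb = -16.5 + 6.5pb, so pb = 169/22.
Sellers receive ps = 169/22 + 5 = 279/22; q' = 68 − 4.5·(169/22) = 1471/44.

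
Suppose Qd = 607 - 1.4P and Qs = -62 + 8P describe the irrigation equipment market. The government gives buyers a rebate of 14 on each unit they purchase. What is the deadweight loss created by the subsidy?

Deadweight loss = 5488/47

Pre-subsidy: 607 - 1.4P = -62 + 8P gives P* = 3345/47, Q* = 23846/47.
With the rebate, buyers effectively pay Pb = Ps − 14, where Ps is the price sellers receive.
Demand in terms of Ps becomes Qd = 607 − 1.4(Ps − 14) = 626.6 - 1.4Ps. Setting this equal to supply: 626.6 - 1.4Ps = -62 + 8Ps, so Ps = 3443/47.
Buyers pay Pb = 3443/47 − 14 = 2785/47; Q' = -62 + 8·(3443/47) = 24630/47.
The subsidy expands output by 24630/47 − 23846/47 = 784/47 past the efficient level; on those units the gap between marginal cost and willingness to pay runs from 0 up to 14.
DWL = ½ × 14 × 784/47 = 5488/47.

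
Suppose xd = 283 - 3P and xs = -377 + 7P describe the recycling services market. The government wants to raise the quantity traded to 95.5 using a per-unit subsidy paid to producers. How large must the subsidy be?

At x = 95.5, invert demand for the buyer price: Pb = (283 − 95.5)/3 = 62.5; invert supply for the seller price: Ps = (95.5 − (-377))/7 = 67.5.
The subsidy must fill the gap: s = Ps − Pb = 67.5 − 62.5 = 5.

Required subsidy s = 5 per unit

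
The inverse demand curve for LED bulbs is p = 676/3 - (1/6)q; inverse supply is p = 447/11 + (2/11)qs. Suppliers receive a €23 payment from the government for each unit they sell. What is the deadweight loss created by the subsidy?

Deadweight loss = €759

Pre-subsidy: 676/3 - (1/6)q = 447/11 + (2/11)q gives q* = 530 and p* = 137.
With the subsidy, sellers receive ps = pb + 23 for each unit, where pb is the price buyers pay.
On the curves, pb = 676/3 - (1/6)q and ps = 447/11 + (2/11)q; the wedge ps − pb = 23 gives 447/11 + (2/11)q − (676/3 - (1/6)q) = 23, so q' = 596.
Then pb = 676/3 − (1/6)·596 = 126 and ps = 447/11 + (2/11)·596 = 149.
The subsidy expands output by 596 − 530 = 66 past the efficient level; on those units the gap between marginal cost and willingness to pay runs from 0 up to 23.
DWL = ½ × 23 × 66 = 759.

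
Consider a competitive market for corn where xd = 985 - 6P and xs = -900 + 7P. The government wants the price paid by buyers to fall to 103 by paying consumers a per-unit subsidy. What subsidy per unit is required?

Required subsidy s = 78 per unit

At a buyer price of 103, quantity demanded is 985 − 6·103 = 367.
Sellers supply 367 only when they receive Ps with -900 + 7·Ps = 367, i.e. Ps = 181.
s = Ps − Pb = 181 − 103 = 78.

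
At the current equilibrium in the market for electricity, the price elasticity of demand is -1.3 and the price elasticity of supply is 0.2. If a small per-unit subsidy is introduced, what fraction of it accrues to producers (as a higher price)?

For a small subsidy around the equilibrium, the benefit split depends on the relative slopes, which at a point are proportional to the elasticities.
Buyer share = εs/(εs + |εd|) = 0.2/(0.2 + 1.3) = 2/15; seller share = |εd|/(εs + |εd|) = 13/15.
So producers capture 13/15 of the subsidy.

Producer share = 13/15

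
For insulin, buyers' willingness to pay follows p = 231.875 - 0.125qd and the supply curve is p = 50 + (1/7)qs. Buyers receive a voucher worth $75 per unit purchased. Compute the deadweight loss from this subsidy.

Deadweight loss = $10500

Pre-subsidy: 231.875 - 0.125q = 50 + (1/7)q gives q* = 679 and p* = 147.
With the rebate, buyers effectively pay pb = ps − 75, where ps is the price sellers receive.
On the curves, pb = 231.875 - 0.125q and ps = 50 + (1/7)q; the wedge ps − pb = 75 gives 50 + (1/7)q − (231.875 - 0.125q) = 75, so q' = 959.
Then pb = 231.875 − 0.125·959 = 112 and ps = 50 + (1/7)·959 = 187.
The subsidy expands output by 959 − 679 = 280 past the efficient level; on those units the gap between marginal cost and willingness to pay runs from 0 up to 75.
DWL = ½ × 75 × 280 = 10500.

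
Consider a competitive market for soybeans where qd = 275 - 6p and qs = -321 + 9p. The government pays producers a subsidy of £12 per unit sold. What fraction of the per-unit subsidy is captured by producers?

Producer share = 0.4

Pre-subsidy: 275 - 6p = -321 + 9p gives p* = 596/15, q* = 36.6.
With the subsidy, sellers receive ps = pb + 12 for each unit, where pb is the price buyers pay.
Supply in terms of pb becomes qs = -321 + 9(pb + 12) = -213 + 9pb. Setting this equal to demand: 275 - 6pb = -213 + 9pb, so pb = 488/15.
Sellers receive ps = 488/15 + 12 = 668/15; q' = 275 − 6·(488/15) = 79.8.
Buyers' price falls by p* − pb = 596/15 − 488/15 = 7.2; sellers' price rises by ps − p* = 668/15 − 596/15 = 4.8.
So producers capture 4.8/12 = 0.4 of each unit of subsidy.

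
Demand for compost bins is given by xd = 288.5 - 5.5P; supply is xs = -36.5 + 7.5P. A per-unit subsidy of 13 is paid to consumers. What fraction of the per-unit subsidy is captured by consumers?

Consumer share = 15/26

Pre-subsidy: 288.5 - 5.5P = -36.5 + 7.5P gives P* = 25, x* = 151.
With the rebate, buyers effectively pay Pb = Ps − 13, where Ps is the price sellers receive.
Demand in terms of Ps becomes xd = 288.5 − 5.5(Ps − 13) = 360 - 5.5Ps. Setting this equal to supply: 360 - 5.5Ps = -36.5 + 7.5Ps, so Ps = 30.5.
Buyers pay Pb = 30.5 − 13 = 17.5; x' = -36.5 + 7.5·30.5 = 192.25.
Buyers' price falls by P* − Pb = 25 − 17.5 = 7.5; sellers' price rises by Ps − P* = 30.5 − 25 = 5.5.
So consumers capture 7.5/13 = 15/26 of each unit of subsidy.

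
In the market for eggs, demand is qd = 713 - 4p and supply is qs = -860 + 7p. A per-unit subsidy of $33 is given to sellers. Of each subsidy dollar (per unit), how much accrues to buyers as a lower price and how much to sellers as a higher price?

Buyers gain $21 per unit; sellers gain $12 per unit

Pre-subsidy: 713 - 4p = -860 + 7p gives p* = 143, q* = 141.
With the subsidy, sellers receive ps = pb + 33 for each unit, where pb is the price buyers pay.
Supply in terms of pb becomes qs = -860 + 7(pb + 33) = -629 + 7pb. Setting this equal to demand: 713 - 4pb = -629 + 7pb, so pb = 122.
Sellers receive ps = 122 + 33 = 155; q' = 713 − 4·122 = 225.
Buyers' price falls by p* − pb = 143 − 122 = 21; sellers' price rises by ps − p* = 155 − 143 = 12.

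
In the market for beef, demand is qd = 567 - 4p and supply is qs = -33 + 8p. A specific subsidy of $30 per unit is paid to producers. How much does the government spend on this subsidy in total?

Government cost = $13410

Pre-subsidy: 567 - 4p = -33 + 8p gives p* = 50, q* = 367.
With the subsidy, sellers receive ps = pb + 30 for each unit, where pb is the price buyers pay.
Supply in terms of pb becomes qs = -33 + 8(pb + 30) = 207 + 8pb. Setting this equal to demand: 567 - 4pb = 207 + 8pb, so pb = 30.
Sellers receive ps = 30 + 30 = 60; q' = 567 − 4·30 = 447.
Government outlay = subsidy × quantity = 30 × 447 = 13410.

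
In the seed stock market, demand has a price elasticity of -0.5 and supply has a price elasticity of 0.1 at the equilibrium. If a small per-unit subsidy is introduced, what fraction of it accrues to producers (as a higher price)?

Producer share = 5/6

For a small subsidy around the equilibrium, the benefit split depends on the relative slopes, which at a point are proportional to the elasticities.
Buyer share = εs/(εs + |εd|) = 0.1/(0.1 + 0.5) = 1/6; seller share = |εd|/(εs + |εd|) = 5/6.
So producers capture 5/6 of the subsidy.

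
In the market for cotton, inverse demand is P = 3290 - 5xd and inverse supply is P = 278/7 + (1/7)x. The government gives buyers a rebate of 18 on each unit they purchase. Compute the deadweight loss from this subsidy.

Pre-subsidy: 3290 - 5x = 278/7 + (1/7)x gives x* = 632 and P* = 130.
With the rebate, buyers effectively pay Pb = Ps − 18, where Ps is the price sellers receive.
On the curves, Pb = 3290 - 5x and Ps = 278/7 + (1/7)x; the wedge Ps − Pb = 18 gives 278/7 + (1/7)x − (3290 - 5x) = 18, so x' = 635.5.
Then Pb = 3290 − 5·635.5 = 112.5 and Ps = 278/7 + (1/7)·635.5 = 130.5.
The subsidy expands output by 635.5 − 632 = 3.5 past the efficient level; on those units the gap between marginal cost and willingness to pay runs from 0 up to 18.
DWL = ½ × 18 × 3.5 = 31.5.

Deadweight loss = 31.5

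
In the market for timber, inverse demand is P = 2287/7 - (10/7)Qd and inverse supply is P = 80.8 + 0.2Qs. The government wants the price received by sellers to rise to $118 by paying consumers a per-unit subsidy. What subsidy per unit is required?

Required subsidy s = $57 per unit

At a seller price of 118, quantity supplied is -404 + 5·118 = 186.
Buyers absorb 186 only when they pay Pb = 2287/7 − (10/7)·186 = 61.
s = Ps − Pb = 118 − 61 = 57.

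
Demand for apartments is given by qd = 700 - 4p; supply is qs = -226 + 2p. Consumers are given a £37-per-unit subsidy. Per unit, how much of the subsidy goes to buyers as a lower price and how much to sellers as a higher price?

Buyers gain 37/3 per unit; sellers gain 74/3 per unit

Pre-subsidy: 700 - 4p = -226 + 2p gives p* = 463/3, q* = 248/3.
With the rebate, buyers effectively pay pb = ps − 37, where ps is the price sellers receive.
Demand in terms of ps becomes qd = 700 − 4(ps − 37) = 848 - 4ps. Setting this equal to supply: 848 - 4ps = -226 + 2ps, so ps = 179.
Buyers pay pb = 179 − 37 = 142; q' = -226 + 2·179 = 132.
Buyers' price falls by p* − pb = 463/3 − 142 = 37/3; sellers' price rises by ps − p* = 179 − 463/3 = 74/3.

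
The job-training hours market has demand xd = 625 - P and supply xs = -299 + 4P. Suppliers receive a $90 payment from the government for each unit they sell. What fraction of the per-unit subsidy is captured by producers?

Pre-subsidy: 625 - P = -299 + 4P gives P* = 184.8, x* = 440.2.
With the subsidy, sellers receive Ps = Pb + 90 for each unit, where Pb is the price buyers pay.
Supply in terms of Pb becomes xs = -299 + 4(Pb + 90) = 61 + 4Pb. Setting this equal to demand: 625 - Pb = 61 + 4Pb, so Pb = 112.8.
Sellers receive Ps = 112.8 + 90 = 202.8; x' = 625 − 1·112.8 = 512.2.
Buyers' price falls by P* − Pb = 184.8 − 112.8 = 72; sellers' price rises by Ps − P* = 202.8 − 184.8 = 18.
So producers capture 18/90 = 0.2 of each unit of subsidy.

Producer share = 0.2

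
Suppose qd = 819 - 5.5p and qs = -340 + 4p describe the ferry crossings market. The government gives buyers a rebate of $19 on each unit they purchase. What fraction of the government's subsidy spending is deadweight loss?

DWL / government spending = 11/96

Pre-subsidy: 819 - 5.5p = -340 + 4p gives p* = 122, q* = 148.
With the rebate, buyers effectively pay pb = ps − 19, where ps is the price sellers receive.
Demand in terms of ps becomes qd = 819 − 5.5(ps − 19) = 923.5 - 5.5ps. Setting this equal to supply: 923.5 - 5.5ps = -340 + 4ps, so ps = 133.
Buyers pay pb = 133 − 19 = 114; q' = -340 + 4·133 = 192.
ΔCS = ½(148 + 192)(122 − 114) = 1360; ΔPS = ½(148 + 192)(133 − 122) = 1870.
Government spending = 19 × 192 = 3648.
DWL = ½ × 19 × (192 − 148) = 418; fraction = 418 / 3648 = 11/96.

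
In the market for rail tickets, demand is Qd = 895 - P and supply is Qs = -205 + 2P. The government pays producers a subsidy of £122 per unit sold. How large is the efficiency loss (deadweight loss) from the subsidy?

Deadweight loss = 14884/3

Pre-subsidy: 895 - P = -205 + 2P gives P* = 1100/3, Q* = 1585/3.
With the subsidy, sellers receive Ps = Pb + 122 for each unit, where Pb is the price buyers pay.
Supply in terms of Pb becomes Qs = -205 + 2(Pb + 122) = 39 + 2Pb. Setting this equal to demand: 895 - Pb = 39 + 2Pb, so Pb = 856/3.
Sellers receive Ps = 856/3 + 122 = 1222/3; Q' = 895 − 1·(856/3) = 1829/3.
The subsidy expands output by 1829/3 − 1585/3 = 244/3 past the efficient level; on those units the gap between marginal cost and willingness to pay runs from 0 up to 122.
DWL = ½ × 122 × 244/3 = 14884/3.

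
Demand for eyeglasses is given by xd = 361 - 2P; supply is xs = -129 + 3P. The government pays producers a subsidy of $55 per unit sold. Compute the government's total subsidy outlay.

Government cost = $12705

Pre-subsidy: 361 - 2P = -129 + 3P gives P* = 98, x* = 165.
With the subsidy, sellers receive Ps = Pb + 55 for each unit, where Pb is the price buyers pay.
Supply in terms of Pb becomes xs = -129 + 3(Pb + 55) = 36 + 3Pb. Setting this equal to demand: 361 - 2Pb = 36 + 3Pb, so Pb = 65.
Sellers receive Ps = 65 + 55 = 120; x' = 361 − 2·65 = 231.
Government outlay = subsidy × quantity = 55 × 231 = 12705.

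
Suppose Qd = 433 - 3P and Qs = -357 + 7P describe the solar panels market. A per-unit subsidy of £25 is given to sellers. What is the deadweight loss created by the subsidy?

Pre-subsidy: 433 - 3P = -357 + 7P gives P* = 79, Q* = 196.
With the subsidy, sellers receive Ps = Pb + 25 for each unit, where Pb is the price buyers pay.
Supply in terms of Pb becomes Qs = -357 + 7(Pb + 25) = -182 + 7Pb. Setting this equal to demand: 433 - 3Pb = -182 + 7Pb, so Pb = 61.5.
Sellers receive Ps = 61.5 + 25 = 86.5; Q' = 433 − 3·61.5 = 248.5.
The subsidy expands output by 248.5 − 196 = 52.5 past the efficient level; on those units the gap between marginal cost and willingness to pay runs from 0 up to 25.
DWL = ½ × 25 × 52.5 = 656.25.

Deadweight loss = £656.25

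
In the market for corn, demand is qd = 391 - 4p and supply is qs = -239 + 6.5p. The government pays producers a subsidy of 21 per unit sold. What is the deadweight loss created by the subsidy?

Pre-subsidy: 391 - 4p = -239 + 6.5p gives p* = 60, q* = 151.
With the subsidy, sellers receive ps = pb + 21 for each unit, where pb is the price buyers pay.
Supply in terms of pb becomes qs = -239 + 6.5(pb + 21) = -102.5 + 6.5pb. Setting this equal to demand: 391 - 4pb = -102.5 + 6.5pb, so pb = 47.
Sellers receive ps = 47 + 21 = 68; q' = 391 − 4·47 = 203.
The subsidy expands output by 203 − 151 = 52 past the efficient level; on those units the gap between marginal cost and willingness to pay runs from 0 up to 21.
DWL = ½ × 21 × 52 = 546.

Deadweight loss = 546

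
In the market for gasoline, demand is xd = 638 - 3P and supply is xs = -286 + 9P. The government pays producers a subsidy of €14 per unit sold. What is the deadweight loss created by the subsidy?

Pre-subsidy: 638 - 3P = -286 + 9P gives P* = 77, x* = 407.
With the subsidy, sellers receive Ps = Pb + 14 for each unit, where Pb is the price buyers pay.
Supply in terms of Pb becomes xs = -286 + 9(Pb + 14) = -160 + 9Pb. Setting this equal to demand: 638 - 3Pb = -160 + 9Pb, so Pb = 66.5.
Sellers receive Ps = 66.5 + 14 = 80.5; x' = 638 − 3·66.5 = 438.5.
The subsidy expands output by 438.5 − 407 = 31.5 past the efficient level; on those units the gap between marginal cost and willingness to pay runs from 0 up to 14.
DWL = ½ × 14 × 31.5 = 220.5.

Deadweight loss = €220.5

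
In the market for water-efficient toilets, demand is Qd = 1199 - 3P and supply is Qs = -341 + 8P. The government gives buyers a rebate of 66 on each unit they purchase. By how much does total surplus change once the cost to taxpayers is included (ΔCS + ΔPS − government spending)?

Net change in total surplus = -4752

Pre-subsidy: 1199 - 3P = -341 + 8P gives P* = 140, Q* = 779.
With the rebate, buyers effectively pay Pb = Ps − 66, where Ps is the price sellers receive.
Demand in terms of Ps becomes Qd = 1199 − 3(Ps − 66) = 1397 - 3Ps. Setting this equal to supply: 1397 - 3Ps = -341 + 8Ps, so Ps = 158.
Buyers pay Pb = 158 − 66 = 92; Q' = -341 + 8·158 = 923.
ΔCS = ½(779 + 923)(140 − 92) = 40848; ΔPS = ½(779 + 923)(158 − 140) = 15318.
Government spending = 66 × 923 = 60918.
Net change = 40848 + 15318 − 60918 = -4752. The loss equals the DWL triangle ½·66·144.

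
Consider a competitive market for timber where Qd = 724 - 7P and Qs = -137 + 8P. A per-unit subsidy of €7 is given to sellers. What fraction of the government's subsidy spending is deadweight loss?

Pre-subsidy: 724 - 7P = -137 + 8P gives P* = 57.4, Q* = 322.2.
With the subsidy, sellers receive Ps = Pb + 7 for each unit, where Pb is the price buyers pay.
Supply in terms of Pb becomes Qs = -137 + 8(Pb + 7) = -81 + 8Pb. Setting this equal to demand: 724 - 7Pb = -81 + 8Pb, so Pb = 161/3.
Sellers receive Ps = 161/3 + 7 = 182/3; Q' = 724 − 7·(161/3) = 1045/3.
ΔCS = ½(322.2 + 1045/3)(57.4 − 161/3) = 281624/225; ΔPS = ½(322.2 + 1045/3)(182/3 − 57.4) = 246421/225.
Government spending = 7 × 1045/3 = 7315/3.
DWL = ½ × 7 × (1045/3 − 322.2) = 1372/15; fraction = (1372/15) / (7315/3) = 196/5225.

DWL / government spending = 196/5225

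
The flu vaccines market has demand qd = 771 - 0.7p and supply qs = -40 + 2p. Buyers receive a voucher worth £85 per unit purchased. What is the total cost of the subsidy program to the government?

Government cost = 1388050/27

Pre-subsidy: 771 - 0.7p = -40 + 2p gives p* = 8110/27, q* = 15140/27.
With the rebate, buyers effectively pay pb = ps − 85, where ps is the price sellers receive.
Demand in terms of ps becomes qd = 771 − 0.7(ps − 85) = 830.5 - 0.7ps. Setting this equal to supply: 830.5 - 0.7ps = -40 + 2ps, so ps = 8705/27.
Buyers pay pb = 8705/27 − 85 = 6410/27; q' = -40 + 2·(8705/27) = 16330/27.
Government outlay = subsidy × quantity = 85 × 16330/27 = 1388050/27.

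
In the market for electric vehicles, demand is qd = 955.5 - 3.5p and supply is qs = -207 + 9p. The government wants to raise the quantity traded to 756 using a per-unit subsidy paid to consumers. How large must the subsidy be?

Required subsidy s = 50 per unit

At q = 756, invert demand for the buyer price: pb = (955.5 − 756)/3.5 = 57; invert supply for the seller price: ps = (756 − (-207))/9 = 107.
The subsidy must fill the gap: s = ps − pb = 107 − 57 = 50.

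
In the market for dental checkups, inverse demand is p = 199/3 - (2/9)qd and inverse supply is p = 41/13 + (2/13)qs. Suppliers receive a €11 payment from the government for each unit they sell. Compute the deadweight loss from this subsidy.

Deadweight loss = €160.875

Pre-subsidy: 199/3 - (2/9)q = 41/13 + (2/13)q gives q* = 168 and p* = 29.
With the subsidy, sellers receive ps = pb + 11 for each unit, where pb is the price buyers pay.
On the curves, pb = 199/3 - (2/9)q and ps = 41/13 + (2/13)q; the wedge ps − pb = 11 gives 41/13 + (2/13)q − (199/3 - (2/9)q) = 11, so q' = 197.25.
Then pb = 199/3 − (2/9)·197.25 = 22.5 and ps = 41/13 + (2/13)·197.25 = 33.5.
The subsidy expands output by 197.25 − 168 = 29.25 past the efficient level; on those units the gap between marginal cost and willingness to pay runs from 0 up to 11.
DWL = ½ × 11 × 29.25 = 160.875.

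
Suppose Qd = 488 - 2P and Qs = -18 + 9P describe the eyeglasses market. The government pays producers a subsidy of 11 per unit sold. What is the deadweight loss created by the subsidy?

Pre-subsidy: 488 - 2P = -18 + 9P gives P* = 46, Q* = 396.
With the subsidy, sellers receive Ps = Pb + 11 for each unit, where Pb is the price buyers pay.
Supply in terms of Pb becomes Qs = -18 + 9(Pb + 11) = 81 + 9Pb. Setting this equal to demand: 488 - 2Pb = 81 + 9Pb, so Pb = 37.
Sellers receive Ps = 37 + 11 = 48; Q' = 488 − 2·37 = 414.
The subsidy expands output by 414 − 396 = 18 past the efficient level; on those units the gap between marginal cost and willingness to pay runs from 0 up to 11.
DWL = ½ × 11 × 18 = 99.

Deadweight loss = 99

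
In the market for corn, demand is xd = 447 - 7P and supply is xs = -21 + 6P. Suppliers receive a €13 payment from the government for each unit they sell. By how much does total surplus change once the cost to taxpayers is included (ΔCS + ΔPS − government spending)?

Pre-subsidy: 447 - 7P = -21 + 6P gives P* = 36, x* = 195.
With the subsidy, sellers receive Ps = Pb + 13 for each unit, where Pb is the price buyers pay.
Supply in terms of Pb becomes xs = -21 + 6(Pb + 13) = 57 + 6Pb. Setting this equal to demand: 447 - 7Pb = 57 + 6Pb, so Pb = 30.
Sellers receive Ps = 30 + 13 = 43; x' = 447 − 7·30 = 237.
ΔCS = ½(195 + 237)(36 − 30) = 1296; ΔPS = ½(195 + 237)(43 − 36) = 1512.
Government spending = 13 × 237 = 3081.
Net change = 1296 + 1512 − 3081 = -273. The loss equals the DWL triangle ½·13·42.

Net change in total surplus = -€273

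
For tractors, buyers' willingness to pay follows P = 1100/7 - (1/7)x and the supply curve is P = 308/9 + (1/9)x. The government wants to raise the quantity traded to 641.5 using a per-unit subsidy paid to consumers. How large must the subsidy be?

At x = 641.5, from the demand curve buyers pay Pb = 1100/7 − (1/7)·641.5 = 65.5; from the supply curve sellers need Ps = 308/9 + (1/9)·641.5 = 105.5.
The subsidy must fill the gap: s = Ps − Pb = 105.5 − 65.5 = 40.

Required subsidy s = 40 per unit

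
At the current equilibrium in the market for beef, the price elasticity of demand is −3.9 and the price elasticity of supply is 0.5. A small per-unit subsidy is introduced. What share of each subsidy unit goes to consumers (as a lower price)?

Consumer share = 5/44

For a small subsidy around the equilibrium, the benefit split depends on the relative slopes, which at a point are proportional to the elasticities.
Buyer share = εs/(εs + |εd|) = 0.5/(0.5 + 3.9) = 5/44; seller share = |εd|/(εs + |εd|) = 39/44.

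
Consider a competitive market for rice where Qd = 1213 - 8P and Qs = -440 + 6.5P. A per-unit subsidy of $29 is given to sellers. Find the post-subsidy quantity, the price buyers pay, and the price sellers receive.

Q' = 405; buyers pay $101; sellers receive $130

Pre-subsidy: 1213 - 8P = -440 + 6.5P gives P* = 114, Q* = 301.
With the subsidy, sellers receive Ps = Pb + 29 for each unit, where Pb is the price buyers pay.
Supply in terms of Pb becomes Qs = -440 + 6.5(Pb + 29) = -251.5 + 6.5Pb. Setting this equal to demand: 1213 - 8Pb = -251.5 + 6.5Pb, so Pb = 101.
Sellers receive Ps = 101 + 29 = 130; Q' = 1213 − 8·101 = 405.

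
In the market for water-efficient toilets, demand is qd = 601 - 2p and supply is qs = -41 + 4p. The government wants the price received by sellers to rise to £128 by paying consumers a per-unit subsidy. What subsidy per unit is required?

At a seller price of 128, quantity supplied is -41 + 4·128 = 471.
Buyers absorb 471 only when they pay pb with 601 − 2·pb = 471, i.e. pb = 65.
s = ps − pb = 128 − 65 = 63.

Required subsidy s = £63 per unit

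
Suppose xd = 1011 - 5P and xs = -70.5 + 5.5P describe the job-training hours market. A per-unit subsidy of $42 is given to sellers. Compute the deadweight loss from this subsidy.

Deadweight loss = $2310

Pre-subsidy: 1011 - 5P = -70.5 + 5.5P gives P* = 103, x* = 496.
With the subsidy, sellers receive Ps = Pb + 42 for each unit, where Pb is the price buyers pay.
Supply in terms of Pb becomes xs = -70.5 + 5.5(Pb + 42) = 160.5 + 5.5Pb. Setting this equal to demand: 1011 - 5Pb = 160.5 + 5.5Pb, so Pb = 81.
Sellers receive Ps = 81 + 42 = 123; x' = 1011 − 5·81 = 606.
The subsidy expands output by 606 − 496 = 110 past the efficient level; on those units the gap between marginal cost and willingness to pay runs from 0 up to 42.
DWL = ½ × 42 × 110 = 2310.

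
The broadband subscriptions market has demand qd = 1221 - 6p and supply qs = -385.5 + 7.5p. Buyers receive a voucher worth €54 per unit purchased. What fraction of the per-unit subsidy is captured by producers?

Producer share = 4/9

Pre-subsidy: 1221 - 6p = -385.5 + 7.5p gives p* = 119, q* = 507.
With the rebate, buyers effectively pay pb = ps − 54, where ps is the price sellers receive.
Demand in terms of ps becomes qd = 1221 − 6(ps − 54) = 1545 - 6ps. Setting this equal to supply: 1545 - 6ps = -385.5 + 7.5ps, so ps = 143.
Buyers pay pb = 143 − 54 = 89; q' = -385.5 + 7.5·143 = 687.
Buyers' price falls by p* − pb = 119 − 89 = 30; sellers' price rises by ps − p* = 143 − 119 = 24.
So producers capture 24/54 = 4/9 of each unit of subsidy.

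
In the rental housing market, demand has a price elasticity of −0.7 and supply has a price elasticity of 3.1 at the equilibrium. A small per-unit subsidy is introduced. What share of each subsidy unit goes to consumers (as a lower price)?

For a small subsidy around the equilibrium, the benefit split depends on the relative slopes, which at a point are proportional to the elasticities.
Buyer share = εs/(εs + |εd|) = 3.1/(3.1 + 0.7) = 31/38; seller share = |εd|/(εs + |εd|) = 7/38.

Consumer share = 31/38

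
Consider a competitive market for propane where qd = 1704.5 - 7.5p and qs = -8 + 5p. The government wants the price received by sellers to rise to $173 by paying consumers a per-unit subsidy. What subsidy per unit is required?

At a seller price of 173, quantity supplied is -8 + 5·173 = 857.
Buyers absorb 857 only when they pay pb with 1704.5 − 7.5·pb = 857, i.e. pb = 113.
s = ps − pb = 173 − 113 = 60.

Required subsidy s = $60 per unit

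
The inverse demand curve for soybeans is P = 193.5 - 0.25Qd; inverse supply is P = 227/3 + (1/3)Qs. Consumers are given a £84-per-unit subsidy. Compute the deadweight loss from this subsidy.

Pre-subsidy: 193.5 - 0.25Q = 227/3 + (1/3)Q gives Q* = 202 and P* = 143.
With the rebate, buyers effectively pay Pb = Ps − 84, where Ps is the price sellers receive.
On the curves, Pb = 193.5 - 0.25Q and Ps = 227/3 + (1/3)Q; the wedge Ps − Pb = 84 gives 227/3 + (1/3)Q − (193.5 - 0.25Q) = 84, so Q' = 346.
Then Pb = 193.5 − 0.25·346 = 107 and Ps = 227/3 + (1/3)·346 = 191.
The subsidy expands output by 346 − 202 = 144 past the efficient level; on those units the gap between marginal cost and willingness to pay runs from 0 up to 84.
DWL = ½ × 84 × 144 = 6048.

Deadweight loss = £6048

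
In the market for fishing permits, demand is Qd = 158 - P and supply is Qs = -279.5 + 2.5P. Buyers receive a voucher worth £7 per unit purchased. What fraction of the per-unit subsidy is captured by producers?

Producer share = 2/7

Pre-subsidy: 158 - P = -279.5 + 2.5P gives P* = 125, Q* = 33.
With the rebate, buyers effectively pay Pb = Ps − 7, where Ps is the price sellers receive.
Demand in terms of Ps becomes Qd = 158 − 1(Ps − 7) = 165 - Ps. Setting this equal to supply: 165 - Ps = -279.5 + 2.5Ps, so Ps = 127.
Buyers pay Pb = 127 − 7 = 120; Q' = -279.5 + 2.5·127 = 38.
Buyers' price falls by P* − Pb = 125 − 120 = 5; sellers' price rises by Ps − P* = 127 − 125 = 2.
So producers capture 2/7 = 2/7 of each unit of subsidy.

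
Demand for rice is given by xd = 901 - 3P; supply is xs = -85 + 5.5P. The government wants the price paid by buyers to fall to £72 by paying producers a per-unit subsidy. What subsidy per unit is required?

At a buyer price of 72, quantity demanded is 901 − 3·72 = 685.
Sellers supply 685 only when they receive Ps with -85 + 5.5·Ps = 685, i.e. Ps = 140.
s = Ps − Pb = 140 − 72 = 68.

Required subsidy s = £68 per unit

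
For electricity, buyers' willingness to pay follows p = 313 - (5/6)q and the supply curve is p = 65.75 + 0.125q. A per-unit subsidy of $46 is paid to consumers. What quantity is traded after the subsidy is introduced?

Pre-subsidy: 313 - (5/6)q = 65.75 + 0.125q gives q* = 258 and p* = 98.
With the rebate, buyers effectively pay pb = ps − 46, where ps is the price sellers receive.
On the curves, pb = 313 - (5/6)q and ps = 65.75 + 0.125q; the wedge ps − pb = 46 gives 65.75 + 0.125q − (313 - (5/6)q) = 46, so q' = 306.
Then pb = 313 − (5/6)·306 = 58 and ps = 65.75 + 0.125·306 = 104.

q' = 306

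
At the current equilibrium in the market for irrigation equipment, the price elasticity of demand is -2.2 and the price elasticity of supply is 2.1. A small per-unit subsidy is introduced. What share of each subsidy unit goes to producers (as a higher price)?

For a small subsidy around the equilibrium, the benefit split depends on the relative slopes, which at a point are proportional to the elasticities.
Buyer share = εs/(εs + |εd|) = 2.1/(2.1 + 2.2) = 21/43; seller share = |εd|/(εs + |εd|) = 22/43.
So producers capture 22/43 of the subsidy.

Producer share = 22/43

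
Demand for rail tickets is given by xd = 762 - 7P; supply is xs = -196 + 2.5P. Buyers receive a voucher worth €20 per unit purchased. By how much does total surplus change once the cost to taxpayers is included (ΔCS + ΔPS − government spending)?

Net change in total surplus = -7000/19

Pre-subsidy: 762 - 7P = -196 + 2.5P gives P* = 1916/19, x* = 1066/19.
With the rebate, buyers effectively pay Pb = Ps − 20, where Ps is the price sellers receive.
Demand in terms of Ps becomes xd = 762 − 7(Ps − 20) = 902 - 7Ps. Setting this equal to supply: 902 - 7Ps = -196 + 2.5Ps, so Ps = 2196/19.
Buyers pay Pb = 2196/19 − 20 = 1816/19; x' = -196 + 2.5·(2196/19) = 1766/19.
ΔCS = ½(1066/19 + 1766/19)(1916/19 − 1816/19) = 141600/361; ΔPS = ½(1066/19 + 1766/19)(2196/19 − 1916/19) = 396480/361.
Government spending = 20 × 1766/19 = 35320/19.
Net change = 141600/361 + 396480/361 − 35320/19 = -7000/19. The loss equals the DWL triangle ½·20·700/19.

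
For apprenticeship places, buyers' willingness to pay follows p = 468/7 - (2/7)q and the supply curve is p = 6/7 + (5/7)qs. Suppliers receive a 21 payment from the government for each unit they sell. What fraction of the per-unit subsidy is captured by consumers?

Consumer share = 2/7

Pre-subsidy: 468/7 - (2/7)q = 6/7 + (5/7)q gives q* = 66 and p* = 48.
With the subsidy, sellers receive ps = pb + 21 for each unit, where pb is the price buyers pay.
On the curves, pb = 468/7 - (2/7)q and ps = 6/7 + (5/7)q; the wedge ps − pb = 21 gives 6/7 + (5/7)q − (468/7 - (2/7)q) = 21, so q' = 87.
Then pb = 468/7 − (2/7)·87 = 42 and ps = 6/7 + (5/7)·87 = 63.
Buyers' price falls by p* − pb = 48 − 42 = 6; sellers' price rises by ps − p* = 63 − 48 = 15.
So consumers capture 6/21 = 2/7 of each unit of subsidy.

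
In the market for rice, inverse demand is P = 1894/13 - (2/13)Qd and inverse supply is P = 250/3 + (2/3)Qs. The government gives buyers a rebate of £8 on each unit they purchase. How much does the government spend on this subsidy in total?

Pre-subsidy: 1894/13 - (2/13)Q = 250/3 + (2/3)Q gives Q* = 76 and P* = 134.
With the rebate, buyers effectively pay Pb = Ps − 8, where Ps is the price sellers receive.
On the curves, Pb = 1894/13 - (2/13)Q and Ps = 250/3 + (2/3)Q; the wedge Ps − Pb = 8 gives 250/3 + (2/3)Q − (1894/13 - (2/13)Q) = 8, so Q' = 85.75.
Then Pb = 1894/13 − (2/13)·85.75 = 132.5 and Ps = 250/3 + (2/3)·85.75 = 140.5.
Government outlay = subsidy × quantity = 8 × 85.75 = 686.

Government cost = £686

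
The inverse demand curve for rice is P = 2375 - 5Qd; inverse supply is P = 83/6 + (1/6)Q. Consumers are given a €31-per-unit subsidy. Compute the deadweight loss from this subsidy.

Pre-subsidy: 2375 - 5Q = 83/6 + (1/6)Q gives Q* = 457 and P* = 90.
With the rebate, buyers effectively pay Pb = Ps − 31, where Ps is the price sellers receive.
On the curves, Pb = 2375 - 5Q and Ps = 83/6 + (1/6)Q; the wedge Ps − Pb = 31 gives 83/6 + (1/6)Q − (2375 - 5Q) = 31, so Q' = 463.
Then Pb = 2375 − 5·463 = 60 and Ps = 83/6 + (1/6)·463 = 91.
The subsidy expands output by 463 − 457 = 6 past the efficient level; on those units the gap between marginal cost and willingness to pay runs from 0 up to 31.
DWL = ½ × 31 × 6 = 93.

Deadweight loss = €93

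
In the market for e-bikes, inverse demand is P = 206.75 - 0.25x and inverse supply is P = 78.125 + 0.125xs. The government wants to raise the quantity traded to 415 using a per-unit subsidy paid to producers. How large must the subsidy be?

Required subsidy s = 27 per unit

At x = 415, from the demand curve buyers pay Pb = 206.75 − 0.25·415 = 103; from the supply curve sellers need Ps = 78.125 + 0.125·415 = 130.
The subsidy must fill the gap: s = Ps − Pb = 130 − 103 = 27.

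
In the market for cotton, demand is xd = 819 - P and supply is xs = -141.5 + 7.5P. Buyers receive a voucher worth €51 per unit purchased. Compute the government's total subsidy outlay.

Government cost = €38301

Pre-subsidy: 819 - P = -141.5 + 7.5P gives P* = 113, x* = 706.
With the rebate, buyers effectively pay Pb = Ps − 51, where Ps is the price sellers receive.
Demand in terms of Ps becomes xd = 819 − 1(Ps − 51) = 870 - Ps. Setting this equal to supply: 870 - Ps = -141.5 + 7.5Ps, so Ps = 119.
Buyers pay Pb = 119 − 51 = 68; x' = -141.5 + 7.5·119 = 751.
Government outlay = subsidy × quantity = 51 × 751 = 38301.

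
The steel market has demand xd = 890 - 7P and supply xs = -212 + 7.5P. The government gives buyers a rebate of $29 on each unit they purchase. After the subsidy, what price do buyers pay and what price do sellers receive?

Buyers pay $61; sellers receive $90

Pre-subsidy: 890 - 7P = -212 + 7.5P gives P* = 76, x* = 358.
With the rebate, buyers effectively pay Pb = Ps − 29, where Ps is the price sellers receive.
Demand in terms of Ps becomes xd = 890 − 7(Ps − 29) = 1093 - 7Ps. Setting this equal to supply: 1093 - 7Ps = -212 + 7.5Ps, so Ps = 90.
Buyers pay Pb = 90 − 29 = 61; x' = -212 + 7.5·90 = 463.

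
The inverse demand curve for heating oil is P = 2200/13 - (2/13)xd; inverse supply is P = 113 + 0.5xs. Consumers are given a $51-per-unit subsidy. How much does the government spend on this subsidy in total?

Government cost = $8364

Pre-subsidy: 2200/13 - (2/13)x = 113 + 0.5x gives x* = 86 and P* = 156.
With the rebate, buyers effectively pay Pb = Ps − 51, where Ps is the price sellers receive.
On the curves, Pb = 2200/13 - (2/13)x and Ps = 113 + 0.5x; the wedge Ps − Pb = 51 gives 113 + 0.5x − (2200/13 - (2/13)x) = 51, so x' = 164.
Then Pb = 2200/13 − (2/13)·164 = 144 and Ps = 113 + 0.5·164 = 195.
Government outlay = subsidy × quantity = 51 × 164 = 8364.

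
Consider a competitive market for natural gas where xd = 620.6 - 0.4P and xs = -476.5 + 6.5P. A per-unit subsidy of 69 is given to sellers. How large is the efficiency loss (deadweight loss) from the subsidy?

Deadweight loss = 897

Pre-subsidy: 620.6 - 0.4P = -476.5 + 6.5P gives P* = 159, x* = 557.
With the subsidy, sellers receive Ps = Pb + 69 for each unit, where Pb is the price buyers pay.
Supply in terms of Pb becomes xs = -476.5 + 6.5(Pb + 69) = -28 + 6.5Pb. Setting this equal to demand: 620.6 - 0.4Pb = -28 + 6.5Pb, so Pb = 94.
Sellers receive Ps = 94 + 69 = 163; x' = 620.6 − 0.4·94 = 583.
The subsidy expands output by 583 − 557 = 26 past the efficient level; on those units the gap between marginal cost and willingness to pay runs from 0 up to 69.
DWL = ½ × 69 × 26 = 897.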